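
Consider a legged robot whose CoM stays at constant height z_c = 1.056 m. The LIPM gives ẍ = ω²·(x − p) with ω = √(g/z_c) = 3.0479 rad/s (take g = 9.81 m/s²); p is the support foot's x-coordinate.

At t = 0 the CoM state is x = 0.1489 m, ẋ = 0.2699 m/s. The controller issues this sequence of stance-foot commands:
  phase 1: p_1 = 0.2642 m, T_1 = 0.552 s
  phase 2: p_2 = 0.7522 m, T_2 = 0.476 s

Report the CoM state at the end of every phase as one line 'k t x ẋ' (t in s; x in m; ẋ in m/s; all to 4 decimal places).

1 0.5520 0.1733 -0.1615
2 1.0280 -0.6574 -3.9205

phase 1: p=0.2642, T=0.552, ωT=1.682441, cosh=2.782294, sinh=2.596374; start (x,ẋ)=(0.148900, 0.269900) → end (x,ẋ)=(0.173318, -0.161484)
phase 2: p=0.7522, T=0.476, ωT=1.450800, cosh=2.250455, sinh=2.016073; start (x,ẋ)=(0.173318, -0.161484) → end (x,ẋ)=(-0.657365, -3.920522)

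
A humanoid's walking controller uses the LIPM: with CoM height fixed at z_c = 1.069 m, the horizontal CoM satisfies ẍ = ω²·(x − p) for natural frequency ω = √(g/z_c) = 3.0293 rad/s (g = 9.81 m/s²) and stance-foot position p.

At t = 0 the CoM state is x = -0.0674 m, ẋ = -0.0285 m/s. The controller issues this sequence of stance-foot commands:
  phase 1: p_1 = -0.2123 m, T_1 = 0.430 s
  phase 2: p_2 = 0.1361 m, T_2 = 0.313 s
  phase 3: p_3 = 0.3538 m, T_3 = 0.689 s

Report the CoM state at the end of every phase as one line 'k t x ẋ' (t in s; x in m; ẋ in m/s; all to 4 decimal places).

phase 1: p=-0.2123, T=0.430, ωT=1.302599, cosh=1.975335, sinh=1.703511; start (x,ẋ)=(-0.067400, -0.028500) → end (x,ẋ)=(0.057899, 0.691451)
phase 2: p=0.1361, T=0.313, ωT=0.948171, cosh=1.484217, sinh=1.096768; start (x,ẋ)=(0.057899, 0.691451) → end (x,ẋ)=(0.270375, 0.766446)
phase 3: p=0.3538, T=0.689, ωT=2.087188, cosh=4.093123, sinh=3.969087; start (x,ẋ)=(0.270375, 0.766446) → end (x,ẋ)=(1.016555, 2.134097)

1 0.4300 0.0579 0.6915
2 0.7430 0.2704 0.7664
3 1.4320 1.0166 2.1341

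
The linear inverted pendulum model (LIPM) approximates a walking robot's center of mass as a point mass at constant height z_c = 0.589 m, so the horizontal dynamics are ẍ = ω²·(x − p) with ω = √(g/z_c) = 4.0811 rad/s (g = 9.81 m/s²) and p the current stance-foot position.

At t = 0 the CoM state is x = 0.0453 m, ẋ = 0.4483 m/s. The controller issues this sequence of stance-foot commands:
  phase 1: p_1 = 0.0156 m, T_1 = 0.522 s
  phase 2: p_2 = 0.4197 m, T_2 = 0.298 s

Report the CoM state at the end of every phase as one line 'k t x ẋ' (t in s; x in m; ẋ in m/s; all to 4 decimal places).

1 0.5220 0.5982 2.4164
2 0.8200 1.6584 5.5557

phase 1: p=0.0156, T=0.522, ωT=2.130334, cosh=4.268239, sinh=4.149441; start (x,ẋ)=(0.045300, 0.448300) → end (x,ẋ)=(0.598174, 2.416400)
phase 2: p=0.4197, T=0.298, ωT=1.216168, cosh=1.835298, sinh=1.538934; start (x,ẋ)=(0.598174, 2.416400) → end (x,ẋ)=(1.658448, 5.555726)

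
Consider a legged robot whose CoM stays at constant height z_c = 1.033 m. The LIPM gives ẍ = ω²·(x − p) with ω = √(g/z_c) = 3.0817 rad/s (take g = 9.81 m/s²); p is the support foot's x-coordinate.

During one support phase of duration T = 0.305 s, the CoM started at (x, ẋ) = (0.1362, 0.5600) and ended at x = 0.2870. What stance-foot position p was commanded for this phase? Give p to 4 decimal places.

ωT = 3.0817·0.305 = 0.939918; cosh(ωT) = 1.475216, sinh(ωT) = 1.084557
x(T) = p + (x₀−p)·cosh(ωT) + (ẋ₀/ω)·sinh(ωT) ⇒ p·(1 − cosh) = x(T) − x₀·cosh − (ẋ₀/ω)·sinh
numerator   = 0.2870 − (0.1362)·1.475216 − (0.5600/3.0817)·1.084557 = -0.111008
denominator = 1 − 1.475216 = -0.475216
p = -0.111008 / -0.475216 = 0.2336

p = 0.2336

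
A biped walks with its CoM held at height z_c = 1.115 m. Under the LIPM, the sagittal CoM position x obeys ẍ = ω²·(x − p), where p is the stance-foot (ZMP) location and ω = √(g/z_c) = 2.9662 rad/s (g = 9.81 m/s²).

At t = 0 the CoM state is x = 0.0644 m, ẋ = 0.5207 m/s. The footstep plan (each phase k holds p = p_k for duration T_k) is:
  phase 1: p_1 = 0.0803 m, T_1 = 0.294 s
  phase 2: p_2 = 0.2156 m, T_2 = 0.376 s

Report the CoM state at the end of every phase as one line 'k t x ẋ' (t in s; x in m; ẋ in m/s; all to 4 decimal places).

1 0.2940 0.2312 0.6850
2 0.6700 0.5563 1.2201

phase 1: p=0.0803, T=0.294, ωT=0.872063, cosh=1.404964, sinh=0.986876; start (x,ẋ)=(0.064400, 0.520700) → end (x,ẋ)=(0.231202, 0.685021)
phase 2: p=0.2156, T=0.376, ωT=1.115291, cosh=1.689138, sinh=1.361318; start (x,ẋ)=(0.231202, 0.685021) → end (x,ẋ)=(0.556339, 1.220094)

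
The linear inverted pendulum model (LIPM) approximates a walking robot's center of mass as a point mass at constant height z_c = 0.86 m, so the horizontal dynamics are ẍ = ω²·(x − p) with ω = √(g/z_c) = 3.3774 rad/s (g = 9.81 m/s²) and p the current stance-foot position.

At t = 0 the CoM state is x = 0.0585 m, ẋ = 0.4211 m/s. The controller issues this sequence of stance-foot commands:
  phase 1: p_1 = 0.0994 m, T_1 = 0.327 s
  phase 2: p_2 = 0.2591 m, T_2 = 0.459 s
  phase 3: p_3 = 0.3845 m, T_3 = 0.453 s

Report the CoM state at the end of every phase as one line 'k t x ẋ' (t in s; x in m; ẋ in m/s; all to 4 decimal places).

1 0.3270 0.1984 0.5196
2 0.7860 0.4557 0.8178
3 1.2390 1.0896 2.5063

phase 1: p=0.0994, T=0.327, ωT=1.104410, cosh=1.674425, sinh=1.343018; start (x,ẋ)=(0.058500, 0.421100) → end (x,ẋ)=(0.198366, 0.519582)
phase 2: p=0.2591, T=0.459, ωT=1.550227, cosh=2.462369, sinh=2.250169; start (x,ẋ)=(0.198366, 0.519582) → end (x,ẋ)=(0.455718, 0.817839)
phase 3: p=0.3845, T=0.453, ωT=1.529962, cosh=2.417273, sinh=2.200729; start (x,ẋ)=(0.455718, 0.817839) → end (x,ẋ)=(1.089560, 2.506282)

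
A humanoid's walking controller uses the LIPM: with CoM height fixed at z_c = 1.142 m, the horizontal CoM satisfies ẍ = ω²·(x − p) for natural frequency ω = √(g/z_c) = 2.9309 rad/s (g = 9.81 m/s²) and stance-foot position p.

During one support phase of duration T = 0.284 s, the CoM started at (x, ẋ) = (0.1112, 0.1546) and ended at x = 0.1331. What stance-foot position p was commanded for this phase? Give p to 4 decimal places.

ωT = 2.9309·0.284 = 0.832376; cosh(ωT) = 1.366894, sinh(ωT) = 0.931879
x(T) = p + (x₀−p)·cosh(ωT) + (ẋ₀/ω)·sinh(ωT) ⇒ p·(1 − cosh) = x(T) − x₀·cosh − (ẋ₀/ω)·sinh
numerator   = 0.1331 − (0.1112)·1.366894 − (0.1546/2.9309)·0.931879 = -0.068054
denominator = 1 − 1.366894 = -0.366894
p = -0.068054 / -0.366894 = 0.1855

p = 0.1855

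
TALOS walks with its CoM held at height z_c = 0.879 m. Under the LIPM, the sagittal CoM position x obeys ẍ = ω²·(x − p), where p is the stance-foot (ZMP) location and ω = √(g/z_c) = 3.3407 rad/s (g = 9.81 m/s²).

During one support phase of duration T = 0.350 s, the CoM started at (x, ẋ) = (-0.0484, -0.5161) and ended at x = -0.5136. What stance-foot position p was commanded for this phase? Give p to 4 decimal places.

ωT = 3.3407·0.350 = 1.169245; cosh(ωT) = 1.765081, sinh(ωT) = 1.454480
x(T) = p + (x₀−p)·cosh(ωT) + (ẋ₀/ω)·sinh(ωT) ⇒ p·(1 − cosh) = x(T) − x₀·cosh − (ẋ₀/ω)·sinh
numerator   = -0.5136 − (-0.0484)·1.765081 − (-0.5161/3.3407)·1.454480 = -0.203470
denominator = 1 − 1.765081 = -0.765081
p = -0.203470 / -0.765081 = 0.2659

p = 0.2659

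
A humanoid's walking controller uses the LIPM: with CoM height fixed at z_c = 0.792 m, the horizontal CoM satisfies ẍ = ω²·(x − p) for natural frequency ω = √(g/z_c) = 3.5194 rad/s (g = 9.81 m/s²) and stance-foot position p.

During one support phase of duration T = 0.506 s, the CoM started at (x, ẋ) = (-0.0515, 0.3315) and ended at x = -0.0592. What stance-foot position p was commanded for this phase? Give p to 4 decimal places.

p = 0.0846

ωT = 3.5194·0.506 = 1.780816; cosh(ωT) = 3.051600, sinh(ωT) = 2.883100
x(T) = p + (x₀−p)·cosh(ωT) + (ẋ₀/ω)·sinh(ωT) ⇒ p·(1 − cosh) = x(T) − x₀·cosh − (ẋ₀/ω)·sinh
numerator   = -0.0592 − (-0.0515)·3.051600 − (0.3315/3.5194)·2.883100 = -0.173608
denominator = 1 − 3.051600 = -2.051600
p = -0.173608 / -2.051600 = 0.0846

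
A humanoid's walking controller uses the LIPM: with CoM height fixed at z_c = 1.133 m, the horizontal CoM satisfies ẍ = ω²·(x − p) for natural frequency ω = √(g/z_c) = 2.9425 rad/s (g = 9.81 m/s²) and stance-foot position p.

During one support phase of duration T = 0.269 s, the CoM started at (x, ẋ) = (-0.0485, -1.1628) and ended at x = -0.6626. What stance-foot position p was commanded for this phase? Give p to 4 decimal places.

ωT = 2.9425·0.269 = 0.791532; cosh(ωT) = 1.329963, sinh(ωT) = 0.876813
x(T) = p + (x₀−p)·cosh(ωT) + (ẋ₀/ω)·sinh(ωT) ⇒ p·(1 − cosh) = x(T) − x₀·cosh − (ẋ₀/ω)·sinh
numerator   = -0.6626 − (-0.0485)·1.329963 − (-1.1628/2.9425)·0.876813 = -0.251603
denominator = 1 − 1.329963 = -0.329963
p = -0.251603 / -0.329963 = 0.7625

p = 0.7625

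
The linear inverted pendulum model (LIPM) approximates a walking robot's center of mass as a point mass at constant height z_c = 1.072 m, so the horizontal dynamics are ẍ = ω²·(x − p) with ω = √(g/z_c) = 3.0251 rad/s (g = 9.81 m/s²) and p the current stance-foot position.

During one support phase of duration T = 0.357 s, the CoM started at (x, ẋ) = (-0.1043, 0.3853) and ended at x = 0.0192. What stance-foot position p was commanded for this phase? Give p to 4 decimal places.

p = -0.0383

ωT = 3.0251·0.357 = 1.079961; cosh(ωT) = 1.642086, sinh(ωT) = 1.302477
x(T) = p + (x₀−p)·cosh(ωT) + (ẋ₀/ω)·sinh(ωT) ⇒ p·(1 − cosh) = x(T) − x₀·cosh − (ẋ₀/ω)·sinh
numerator   = 0.0192 − (-0.1043)·1.642086 − (0.3853/3.0251)·1.302477 = 0.024576
denominator = 1 − 1.642086 = -0.642086
p = 0.024576 / -0.642086 = -0.0383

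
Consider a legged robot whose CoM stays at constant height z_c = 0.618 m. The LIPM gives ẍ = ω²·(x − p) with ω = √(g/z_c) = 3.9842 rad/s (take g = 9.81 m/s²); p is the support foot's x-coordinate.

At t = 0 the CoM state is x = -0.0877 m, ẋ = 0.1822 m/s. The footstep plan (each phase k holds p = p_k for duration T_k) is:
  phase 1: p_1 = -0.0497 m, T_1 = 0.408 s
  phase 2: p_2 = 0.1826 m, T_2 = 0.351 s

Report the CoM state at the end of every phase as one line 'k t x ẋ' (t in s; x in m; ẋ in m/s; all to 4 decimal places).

1 0.4080 -0.0383 0.1111
2 0.7590 -0.2389 -1.4345

phase 1: p=-0.0497, T=0.408, ωT=1.625554, cosh=2.639017, sinh=2.442214; start (x,ẋ)=(-0.087700, 0.182200) → end (x,ẋ)=(-0.038299, 0.111079)
phase 2: p=0.1826, T=0.351, ωT=1.398454, cosh=2.147957, sinh=1.900979; start (x,ẋ)=(-0.038299, 0.111079) → end (x,ẋ)=(-0.238882, -1.434468)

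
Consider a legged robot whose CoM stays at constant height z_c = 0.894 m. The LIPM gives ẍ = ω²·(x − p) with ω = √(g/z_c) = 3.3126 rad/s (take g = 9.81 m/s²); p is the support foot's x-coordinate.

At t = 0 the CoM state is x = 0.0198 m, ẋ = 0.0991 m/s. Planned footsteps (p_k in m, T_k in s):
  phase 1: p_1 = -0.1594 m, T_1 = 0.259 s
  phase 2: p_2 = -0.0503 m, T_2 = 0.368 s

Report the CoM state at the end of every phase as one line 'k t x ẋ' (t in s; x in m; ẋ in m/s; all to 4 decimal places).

1 0.2590 0.1188 0.7120
2 0.6270 0.5928 2.1750

phase 1: p=-0.1594, T=0.259, ωT=0.857963, cosh=1.391189, sinh=0.967164; start (x,ẋ)=(0.019800, 0.099100) → end (x,ẋ)=(0.118835, 0.711993)
phase 2: p=-0.0503, T=0.368, ωT=1.219037, cosh=1.839721, sinh=1.544206; start (x,ẋ)=(0.118835, 0.711993) → end (x,ẋ)=(0.592764, 2.175049)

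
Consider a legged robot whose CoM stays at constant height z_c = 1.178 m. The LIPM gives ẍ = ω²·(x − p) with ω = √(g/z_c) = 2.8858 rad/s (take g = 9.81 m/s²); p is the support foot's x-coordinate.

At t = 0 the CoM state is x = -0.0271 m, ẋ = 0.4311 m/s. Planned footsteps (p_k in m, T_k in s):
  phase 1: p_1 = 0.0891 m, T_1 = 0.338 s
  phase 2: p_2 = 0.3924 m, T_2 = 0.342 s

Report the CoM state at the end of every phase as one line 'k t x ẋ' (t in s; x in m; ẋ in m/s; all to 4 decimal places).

1 0.3380 0.0830 0.2715
2 0.6800 0.0284 -0.6165

phase 1: p=0.0891, T=0.338, ωT=0.975400, cosh=1.514635, sinh=1.137594; start (x,ẋ)=(-0.027100, 0.431100) → end (x,ẋ)=(0.083041, 0.271490)
phase 2: p=0.3924, T=0.342, ωT=0.986944, cosh=1.527868, sinh=1.155154; start (x,ẋ)=(0.083041, 0.271490) → end (x,ẋ)=(0.028414, -0.616462)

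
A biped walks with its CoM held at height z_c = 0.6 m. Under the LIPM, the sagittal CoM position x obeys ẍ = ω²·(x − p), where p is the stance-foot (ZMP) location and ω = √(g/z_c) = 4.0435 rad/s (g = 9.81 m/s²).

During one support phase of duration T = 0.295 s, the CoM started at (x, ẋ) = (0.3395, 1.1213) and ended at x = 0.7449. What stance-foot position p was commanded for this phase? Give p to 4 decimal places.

ωT = 4.0435·0.295 = 1.192832; cosh(ωT) = 1.799883, sinh(ωT) = 1.496522
x(T) = p + (x₀−p)·cosh(ωT) + (ẋ₀/ω)·sinh(ωT) ⇒ p·(1 − cosh) = x(T) − x₀·cosh − (ẋ₀/ω)·sinh
numerator   = 0.7449 − (0.3395)·1.799883 − (1.1213/4.0435)·1.496522 = -0.281160
denominator = 1 − 1.799883 = -0.799883
p = -0.281160 / -0.799883 = 0.3515

p = 0.3515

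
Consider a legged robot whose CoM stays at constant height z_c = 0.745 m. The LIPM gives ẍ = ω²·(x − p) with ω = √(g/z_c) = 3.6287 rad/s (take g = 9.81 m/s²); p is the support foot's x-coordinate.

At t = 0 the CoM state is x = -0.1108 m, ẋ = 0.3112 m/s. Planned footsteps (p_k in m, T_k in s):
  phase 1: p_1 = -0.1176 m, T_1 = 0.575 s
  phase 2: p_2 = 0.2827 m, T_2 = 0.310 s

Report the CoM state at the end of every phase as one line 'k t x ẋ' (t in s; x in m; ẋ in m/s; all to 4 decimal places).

phase 1: p=-0.1176, T=0.575, ωT=2.086502, cosh=4.090404, sinh=3.966284; start (x,ẋ)=(-0.110800, 0.311200) → end (x,ẋ)=(0.250366, 1.370802)
phase 2: p=0.2827, T=0.310, ωT=1.124897, cosh=1.702293, sinh=1.377607; start (x,ẋ)=(0.250366, 1.370802) → end (x,ẋ)=(0.748072, 2.171873)

1 0.5750 0.2504 1.3708
2 0.8850 0.7481 2.1719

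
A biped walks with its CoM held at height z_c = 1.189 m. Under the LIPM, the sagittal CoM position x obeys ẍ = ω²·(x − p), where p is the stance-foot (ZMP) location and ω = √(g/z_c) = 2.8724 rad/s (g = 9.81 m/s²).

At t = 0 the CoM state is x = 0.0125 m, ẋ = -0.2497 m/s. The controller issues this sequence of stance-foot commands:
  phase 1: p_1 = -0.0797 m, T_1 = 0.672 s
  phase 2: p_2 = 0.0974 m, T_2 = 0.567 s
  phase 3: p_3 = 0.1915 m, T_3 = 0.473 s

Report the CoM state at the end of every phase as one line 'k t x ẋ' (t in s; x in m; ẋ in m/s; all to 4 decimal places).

phase 1: p=-0.0797, T=0.672, ωT=1.930253, cosh=3.518182, sinh=3.373070; start (x,ẋ)=(0.012500, -0.249700) → end (x,ẋ)=(-0.048547, 0.014818)
phase 2: p=0.0974, T=0.567, ωT=1.628651, cosh=2.646594, sinh=2.450400; start (x,ẋ)=(-0.048547, 0.014818) → end (x,ẋ)=(-0.276222, -0.988037)
phase 3: p=0.1915, T=0.473, ωT=1.358645, cosh=2.073964, sinh=1.816955; start (x,ẋ)=(-0.276222, -0.988037) → end (x,ẋ)=(-1.403528, -4.490204)

1 0.6720 -0.0485 0.0148
2 1.2390 -0.2762 -0.9880
3 1.7120 -1.4035 -4.4902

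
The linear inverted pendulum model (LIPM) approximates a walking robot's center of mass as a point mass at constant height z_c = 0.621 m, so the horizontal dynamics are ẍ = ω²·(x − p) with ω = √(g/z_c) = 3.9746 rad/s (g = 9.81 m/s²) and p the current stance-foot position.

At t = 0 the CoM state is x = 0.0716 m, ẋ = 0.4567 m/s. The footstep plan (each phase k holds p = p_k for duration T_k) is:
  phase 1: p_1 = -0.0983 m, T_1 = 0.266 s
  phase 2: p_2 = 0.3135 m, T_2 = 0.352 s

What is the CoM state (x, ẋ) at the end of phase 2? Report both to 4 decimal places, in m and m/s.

x = 1.0915, ẋ = 3.4775

phase 1: p=-0.0983, T=0.266, ωT=1.057244, cosh=1.612919, sinh=1.265507; start (x,ẋ)=(0.071600, 0.456700) → end (x,ẋ)=(0.321148, 1.591197)
phase 2: p=0.3135, T=0.352, ωT=1.399059, cosh=2.149108, sinh=1.902279; start (x,ẋ)=(0.321148, 1.591197) → end (x,ẋ)=(1.091497, 3.477476)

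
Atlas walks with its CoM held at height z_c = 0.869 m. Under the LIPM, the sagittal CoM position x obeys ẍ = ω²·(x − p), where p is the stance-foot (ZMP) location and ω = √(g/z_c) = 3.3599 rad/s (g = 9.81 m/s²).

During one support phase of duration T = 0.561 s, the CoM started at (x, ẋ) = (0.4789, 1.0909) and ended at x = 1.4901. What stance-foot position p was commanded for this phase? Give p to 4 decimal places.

ωT = 3.3599·0.561 = 1.884904; cosh(ωT) = 3.368783, sinh(ωT) = 3.216939
x(T) = p + (x₀−p)·cosh(ωT) + (ẋ₀/ω)·sinh(ωT) ⇒ p·(1 − cosh) = x(T) − x₀·cosh − (ẋ₀/ω)·sinh
numerator   = 1.4901 − (0.4789)·3.368783 − (1.0909/3.3599)·3.216939 = -1.167693
denominator = 1 − 3.368783 = -2.368783
p = -1.167693 / -2.368783 = 0.4930

p = 0.4930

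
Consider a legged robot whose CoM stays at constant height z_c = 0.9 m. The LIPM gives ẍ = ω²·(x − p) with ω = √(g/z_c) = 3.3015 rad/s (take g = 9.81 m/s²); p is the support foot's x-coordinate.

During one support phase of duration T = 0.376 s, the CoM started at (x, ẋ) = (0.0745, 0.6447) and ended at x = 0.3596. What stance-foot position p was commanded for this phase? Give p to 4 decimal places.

p = 0.1026

ωT = 3.3015·0.376 = 1.241364; cosh(ωT) = 1.874660, sinh(ωT) = 1.585670
x(T) = p + (x₀−p)·cosh(ωT) + (ẋ₀/ω)·sinh(ωT) ⇒ p·(1 − cosh) = x(T) − x₀·cosh − (ẋ₀/ω)·sinh
numerator   = 0.3596 − (0.0745)·1.874660 − (0.6447/3.3015)·1.585670 = -0.089704
denominator = 1 − 1.874660 = -0.874660
p = -0.089704 / -0.874660 = 0.1026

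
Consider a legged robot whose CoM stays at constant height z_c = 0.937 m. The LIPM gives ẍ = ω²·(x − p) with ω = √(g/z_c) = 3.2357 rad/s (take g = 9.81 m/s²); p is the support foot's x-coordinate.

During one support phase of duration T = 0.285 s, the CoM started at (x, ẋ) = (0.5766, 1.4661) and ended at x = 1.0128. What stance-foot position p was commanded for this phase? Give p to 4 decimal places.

ωT = 3.2357·0.285 = 0.922174; cosh(ωT) = 1.456203, sinh(ωT) = 1.058550
x(T) = p + (x₀−p)·cosh(ωT) + (ẋ₀/ω)·sinh(ωT) ⇒ p·(1 − cosh) = x(T) − x₀·cosh − (ẋ₀/ω)·sinh
numerator   = 1.0128 − (0.5766)·1.456203 − (1.4661/3.2357)·1.058550 = -0.306477
denominator = 1 − 1.456203 = -0.456203
p = -0.306477 / -0.456203 = 0.6718

p = 0.6718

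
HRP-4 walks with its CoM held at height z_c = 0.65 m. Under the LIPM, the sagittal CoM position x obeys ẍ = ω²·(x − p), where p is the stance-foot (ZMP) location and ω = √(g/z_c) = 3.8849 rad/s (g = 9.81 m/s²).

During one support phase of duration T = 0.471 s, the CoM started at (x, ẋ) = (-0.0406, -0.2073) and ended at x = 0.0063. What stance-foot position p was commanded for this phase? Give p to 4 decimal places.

p = -0.1357

ωT = 3.8849·0.471 = 1.829788; cosh(ωT) = 3.196506, sinh(ωT) = 3.036058
x(T) = p + (x₀−p)·cosh(ωT) + (ẋ₀/ω)·sinh(ωT) ⇒ p·(1 − cosh) = x(T) − x₀·cosh − (ẋ₀/ω)·sinh
numerator   = 0.0063 − (-0.0406)·3.196506 − (-0.2073/3.8849)·3.036058 = 0.298084
denominator = 1 − 3.196506 = -2.196506
p = 0.298084 / -2.196506 = -0.1357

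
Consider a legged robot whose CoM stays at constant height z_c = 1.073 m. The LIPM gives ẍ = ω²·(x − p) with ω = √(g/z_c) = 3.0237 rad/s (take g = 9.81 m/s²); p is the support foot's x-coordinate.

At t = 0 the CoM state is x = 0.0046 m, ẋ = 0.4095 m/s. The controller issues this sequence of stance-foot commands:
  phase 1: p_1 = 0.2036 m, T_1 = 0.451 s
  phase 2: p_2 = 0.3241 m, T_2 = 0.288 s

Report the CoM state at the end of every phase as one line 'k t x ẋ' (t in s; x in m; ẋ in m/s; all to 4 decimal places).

1 0.4510 0.0365 -0.2465
2 0.7390 -0.1599 -1.2027

phase 1: p=0.2036, T=0.451, ωT=1.363689, cosh=2.083154, sinh=1.827438; start (x,ẋ)=(0.004600, 0.409500) → end (x,ẋ)=(0.036543, -0.246548)
phase 2: p=0.3241, T=0.288, ωT=0.870826, cosh=1.403744, sinh=0.985138; start (x,ẋ)=(0.036543, -0.246548) → end (x,ẋ)=(-0.159884, -1.202655)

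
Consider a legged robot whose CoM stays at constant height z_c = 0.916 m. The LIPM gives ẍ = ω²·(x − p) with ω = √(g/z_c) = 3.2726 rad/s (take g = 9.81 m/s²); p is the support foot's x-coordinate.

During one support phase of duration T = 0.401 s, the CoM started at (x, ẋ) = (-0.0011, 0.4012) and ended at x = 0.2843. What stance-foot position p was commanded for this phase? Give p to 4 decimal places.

p = -0.0759

ωT = 3.2726·0.401 = 1.312313; cosh(ωT) = 1.991976, sinh(ωT) = 1.722779
x(T) = p + (x₀−p)·cosh(ωT) + (ẋ₀/ω)·sinh(ωT) ⇒ p·(1 − cosh) = x(T) − x₀·cosh − (ẋ₀/ω)·sinh
numerator   = 0.2843 − (-0.0011)·1.991976 − (0.4012/3.2726)·1.722779 = 0.075289
denominator = 1 − 1.991976 = -0.991976
p = 0.075289 / -0.991976 = -0.0759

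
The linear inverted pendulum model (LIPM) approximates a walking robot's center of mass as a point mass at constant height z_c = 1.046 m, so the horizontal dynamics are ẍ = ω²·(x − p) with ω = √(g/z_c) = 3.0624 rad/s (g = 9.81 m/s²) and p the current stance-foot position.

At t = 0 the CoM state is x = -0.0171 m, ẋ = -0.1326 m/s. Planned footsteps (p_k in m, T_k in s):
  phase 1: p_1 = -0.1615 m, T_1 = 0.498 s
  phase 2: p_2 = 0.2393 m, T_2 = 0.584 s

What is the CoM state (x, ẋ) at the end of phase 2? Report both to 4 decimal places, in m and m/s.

phase 1: p=-0.1615, T=0.498, ωT=1.525075, cosh=2.406547, sinh=2.188942; start (x,ẋ)=(-0.017100, -0.132600) → end (x,ẋ)=(0.091226, 0.648865)
phase 2: p=0.2393, T=0.584, ωT=1.788442, cosh=3.073673, sinh=2.906453; start (x,ẋ)=(0.091226, 0.648865) → end (x,ẋ)=(0.399990, 0.676430)

x = 0.4000, ẋ = 0.6764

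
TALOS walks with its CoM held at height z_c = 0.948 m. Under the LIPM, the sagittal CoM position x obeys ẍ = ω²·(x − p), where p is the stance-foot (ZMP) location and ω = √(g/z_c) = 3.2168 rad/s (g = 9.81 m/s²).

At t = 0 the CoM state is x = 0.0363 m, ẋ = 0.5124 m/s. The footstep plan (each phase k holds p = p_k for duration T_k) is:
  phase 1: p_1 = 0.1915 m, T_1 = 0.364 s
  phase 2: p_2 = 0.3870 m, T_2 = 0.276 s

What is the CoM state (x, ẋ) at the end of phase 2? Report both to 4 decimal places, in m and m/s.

x = 0.1052, ẋ = -0.5186

phase 1: p=0.1915, T=0.364, ωT=1.170915, cosh=1.767513, sinh=1.457430; start (x,ẋ)=(0.036300, 0.512400) → end (x,ẋ)=(0.149334, 0.178056)
phase 2: p=0.3870, T=0.276, ωT=0.887837, cosh=1.420706, sinh=1.009161; start (x,ẋ)=(0.149334, 0.178056) → end (x,ẋ)=(0.105205, -0.518563)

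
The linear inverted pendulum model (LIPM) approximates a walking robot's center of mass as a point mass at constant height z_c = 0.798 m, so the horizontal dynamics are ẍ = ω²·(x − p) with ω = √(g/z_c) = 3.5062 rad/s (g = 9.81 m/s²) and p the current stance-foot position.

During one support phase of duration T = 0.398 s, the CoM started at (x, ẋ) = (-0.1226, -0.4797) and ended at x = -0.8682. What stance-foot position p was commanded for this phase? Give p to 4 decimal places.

ωT = 3.5062·0.398 = 1.395468; cosh(ωT) = 2.142289, sinh(ωT) = 1.894572
x(T) = p + (x₀−p)·cosh(ωT) + (ẋ₀/ω)·sinh(ωT) ⇒ p·(1 − cosh) = x(T) − x₀·cosh − (ẋ₀/ω)·sinh
numerator   = -0.8682 − (-0.1226)·2.142289 − (-0.4797/3.5062)·1.894572 = -0.346350
denominator = 1 − 2.142289 = -1.142289
p = -0.346350 / -1.142289 = 0.3032

p = 0.3032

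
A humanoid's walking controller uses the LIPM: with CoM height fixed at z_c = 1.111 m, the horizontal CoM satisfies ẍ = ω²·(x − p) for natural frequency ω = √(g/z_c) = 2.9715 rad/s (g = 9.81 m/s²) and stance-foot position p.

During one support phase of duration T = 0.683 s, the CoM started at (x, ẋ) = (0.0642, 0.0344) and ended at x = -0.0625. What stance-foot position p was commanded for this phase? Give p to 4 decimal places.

p = 0.1234

ωT = 2.9715·0.683 = 2.029535; cosh(ωT) = 3.870970, sinh(ωT) = 3.739573
x(T) = p + (x₀−p)·cosh(ωT) + (ẋ₀/ω)·sinh(ωT) ⇒ p·(1 − cosh) = x(T) − x₀·cosh − (ẋ₀/ω)·sinh
numerator   = -0.0625 − (0.0642)·3.870970 − (0.0344/2.9715)·3.739573 = -0.354308
denominator = 1 − 3.870970 = -2.870970
p = -0.354308 / -2.870970 = 0.1234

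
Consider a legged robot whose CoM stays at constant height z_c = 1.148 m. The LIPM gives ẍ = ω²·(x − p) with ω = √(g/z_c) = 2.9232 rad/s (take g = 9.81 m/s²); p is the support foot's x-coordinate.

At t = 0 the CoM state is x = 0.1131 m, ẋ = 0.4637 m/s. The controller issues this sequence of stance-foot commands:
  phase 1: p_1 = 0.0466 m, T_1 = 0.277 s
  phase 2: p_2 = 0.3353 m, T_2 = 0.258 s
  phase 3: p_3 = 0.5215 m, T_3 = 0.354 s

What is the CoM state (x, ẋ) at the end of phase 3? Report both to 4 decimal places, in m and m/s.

phase 1: p=0.0466, T=0.277, ωT=0.809726, cosh=1.346136, sinh=0.901157; start (x,ẋ)=(0.113100, 0.463700) → end (x,ẋ)=(0.279066, 0.799382)
phase 2: p=0.3353, T=0.258, ωT=0.754186, cosh=1.298137, sinh=0.827743; start (x,ẋ)=(0.279066, 0.799382) → end (x,ẋ)=(0.488657, 0.901640)
phase 3: p=0.5215, T=0.354, ωT=1.034813, cosh=1.584936, sinh=1.229643; start (x,ẋ)=(0.488657, 0.901640) → end (x,ẋ)=(0.848720, 1.310987)

x = 0.8487, ẋ = 1.3110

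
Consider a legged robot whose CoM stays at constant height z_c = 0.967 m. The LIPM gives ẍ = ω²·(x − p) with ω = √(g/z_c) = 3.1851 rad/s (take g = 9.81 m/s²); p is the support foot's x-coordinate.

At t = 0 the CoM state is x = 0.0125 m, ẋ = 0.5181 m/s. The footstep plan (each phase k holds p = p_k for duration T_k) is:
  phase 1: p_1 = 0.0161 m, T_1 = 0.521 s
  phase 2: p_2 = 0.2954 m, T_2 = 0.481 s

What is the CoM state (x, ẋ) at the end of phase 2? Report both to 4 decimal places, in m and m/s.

phase 1: p=0.0161, T=0.521, ωT=1.659437, cosh=2.723299, sinh=2.533053; start (x,ẋ)=(0.012500, 0.518100) → end (x,ẋ)=(0.418332, 1.381896)
phase 2: p=0.2954, T=0.481, ωT=1.532033, cosh=2.421836, sinh=2.205740; start (x,ẋ)=(0.418332, 1.381896) → end (x,ẋ)=(1.550109, 4.210382)

x = 1.5501, ẋ = 4.2104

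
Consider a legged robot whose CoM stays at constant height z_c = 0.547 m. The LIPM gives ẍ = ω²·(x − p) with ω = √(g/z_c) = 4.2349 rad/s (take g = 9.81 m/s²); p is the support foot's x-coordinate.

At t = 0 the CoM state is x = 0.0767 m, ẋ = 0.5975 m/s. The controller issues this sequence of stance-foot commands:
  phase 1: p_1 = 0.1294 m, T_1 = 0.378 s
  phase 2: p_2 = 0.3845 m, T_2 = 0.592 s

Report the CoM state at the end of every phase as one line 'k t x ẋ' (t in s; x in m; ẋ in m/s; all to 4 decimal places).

phase 1: p=0.1294, T=0.378, ωT=1.600792, cosh=2.579347, sinh=2.377611; start (x,ẋ)=(0.076700, 0.597500) → end (x,ẋ)=(0.328924, 1.010527)
phase 2: p=0.3845, T=0.592, ωT=2.507061, cosh=6.175162, sinh=6.093655; start (x,ẋ)=(0.328924, 1.010527) → end (x,ẋ)=(1.495372, 4.805979)

1 0.3780 0.3289 1.0105
2 0.9700 1.4954 4.8060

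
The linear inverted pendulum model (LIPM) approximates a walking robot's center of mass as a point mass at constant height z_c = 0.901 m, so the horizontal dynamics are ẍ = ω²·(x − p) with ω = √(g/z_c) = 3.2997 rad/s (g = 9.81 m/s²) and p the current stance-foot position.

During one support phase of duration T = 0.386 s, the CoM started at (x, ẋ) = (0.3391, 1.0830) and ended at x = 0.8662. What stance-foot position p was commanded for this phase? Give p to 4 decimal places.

ωT = 3.2997·0.386 = 1.273684; cosh(ωT) = 1.926897, sinh(ωT) = 1.647098
x(T) = p + (x₀−p)·cosh(ωT) + (ẋ₀/ω)·sinh(ωT) ⇒ p·(1 − cosh) = x(T) − x₀·cosh − (ẋ₀/ω)·sinh
numerator   = 0.8662 − (0.3391)·1.926897 − (1.0830/3.2997)·1.647098 = -0.327808
denominator = 1 − 1.926897 = -0.926897
p = -0.327808 / -0.926897 = 0.3537

p = 0.3537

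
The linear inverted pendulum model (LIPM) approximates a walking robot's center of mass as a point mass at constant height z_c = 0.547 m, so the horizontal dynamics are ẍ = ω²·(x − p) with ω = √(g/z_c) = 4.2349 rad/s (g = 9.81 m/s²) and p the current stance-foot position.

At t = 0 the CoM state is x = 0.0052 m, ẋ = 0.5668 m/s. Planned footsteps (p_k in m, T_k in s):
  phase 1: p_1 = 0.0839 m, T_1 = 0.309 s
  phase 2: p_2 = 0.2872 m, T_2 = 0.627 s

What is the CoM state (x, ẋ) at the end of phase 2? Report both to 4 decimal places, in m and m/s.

x = 0.2835, ẋ = 0.0620

phase 1: p=0.0839, T=0.309, ωT=1.308584, cosh=1.985566, sinh=1.715364; start (x,ẋ)=(0.005200, 0.566800) → end (x,ẋ)=(0.157221, 0.553711)
phase 2: p=0.2872, T=0.627, ωT=2.655282, cosh=7.149641, sinh=7.079362; start (x,ẋ)=(0.157221, 0.553711) → end (x,ẋ)=(0.283517, 0.062003)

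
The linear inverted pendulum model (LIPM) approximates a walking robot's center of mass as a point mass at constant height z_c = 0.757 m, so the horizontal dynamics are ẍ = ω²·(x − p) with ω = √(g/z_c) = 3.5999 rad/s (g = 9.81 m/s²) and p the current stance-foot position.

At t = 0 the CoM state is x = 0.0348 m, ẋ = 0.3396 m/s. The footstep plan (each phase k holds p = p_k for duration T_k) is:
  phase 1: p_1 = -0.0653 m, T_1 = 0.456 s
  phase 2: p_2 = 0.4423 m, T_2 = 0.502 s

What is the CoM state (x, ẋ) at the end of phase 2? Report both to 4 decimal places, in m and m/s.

x = 1.9128, ẋ = 5.5927

phase 1: p=-0.0653, T=0.456, ωT=1.641554, cosh=2.678434, sinh=2.484755; start (x,ẋ)=(0.034800, 0.339600) → end (x,ẋ)=(0.437213, 1.804978)
phase 2: p=0.4423, T=0.502, ωT=1.807150, cosh=3.128589, sinh=2.964467; start (x,ẋ)=(0.437213, 1.804978) → end (x,ẋ)=(1.912759, 5.592745)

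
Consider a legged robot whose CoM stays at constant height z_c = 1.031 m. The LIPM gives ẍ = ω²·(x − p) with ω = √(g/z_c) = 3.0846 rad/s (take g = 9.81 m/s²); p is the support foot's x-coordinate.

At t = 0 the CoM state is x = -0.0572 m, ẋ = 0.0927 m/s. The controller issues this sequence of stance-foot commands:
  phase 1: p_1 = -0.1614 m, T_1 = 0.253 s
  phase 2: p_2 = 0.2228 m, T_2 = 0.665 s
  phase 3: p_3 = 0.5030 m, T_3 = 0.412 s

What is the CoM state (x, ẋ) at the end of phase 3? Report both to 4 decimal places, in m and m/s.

phase 1: p=-0.1614, T=0.253, ωT=0.780404, cosh=1.320287, sinh=0.862066; start (x,ẋ)=(-0.057200, 0.092700) → end (x,ẋ)=(0.002081, 0.399472)
phase 2: p=0.2228, T=0.665, ωT=2.051259, cosh=3.953130, sinh=3.824557; start (x,ẋ)=(0.002081, 0.399472) → end (x,ẋ)=(-0.154430, -1.024706)
phase 3: p=0.5030, T=0.412, ωT=1.270855, cosh=1.922245, sinh=1.641654; start (x,ẋ)=(-0.154430, -1.024706) → end (x,ẋ)=(-1.306100, -5.298860)

x = -1.3061, ẋ = -5.2989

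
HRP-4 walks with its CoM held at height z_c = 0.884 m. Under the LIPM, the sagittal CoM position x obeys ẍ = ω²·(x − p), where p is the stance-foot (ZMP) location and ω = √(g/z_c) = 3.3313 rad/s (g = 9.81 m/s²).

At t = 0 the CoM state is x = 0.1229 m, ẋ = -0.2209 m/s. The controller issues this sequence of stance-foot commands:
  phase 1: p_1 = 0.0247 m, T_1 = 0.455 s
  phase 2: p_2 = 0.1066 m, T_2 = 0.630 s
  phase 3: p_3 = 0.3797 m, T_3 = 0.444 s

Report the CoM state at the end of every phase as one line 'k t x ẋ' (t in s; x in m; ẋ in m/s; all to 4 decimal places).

phase 1: p=0.0247, T=0.455, ωT=1.515742, cosh=2.386221, sinh=2.166575; start (x,ẋ)=(0.122900, -0.220900) → end (x,ẋ)=(0.115360, 0.181644)
phase 2: p=0.1066, T=0.630, ωT=2.098719, cosh=4.139165, sinh=4.016551; start (x,ẋ)=(0.115360, 0.181644) → end (x,ẋ)=(0.361868, 0.869068)
phase 3: p=0.3797, T=0.444, ωT=1.479097, cosh=2.308412, sinh=2.080569; start (x,ẋ)=(0.361868, 0.869068) → end (x,ẋ)=(0.881314, 1.882574)

1 0.4550 0.1154 0.1816
2 1.0850 0.3619 0.8691
3 1.5290 0.8813 1.8826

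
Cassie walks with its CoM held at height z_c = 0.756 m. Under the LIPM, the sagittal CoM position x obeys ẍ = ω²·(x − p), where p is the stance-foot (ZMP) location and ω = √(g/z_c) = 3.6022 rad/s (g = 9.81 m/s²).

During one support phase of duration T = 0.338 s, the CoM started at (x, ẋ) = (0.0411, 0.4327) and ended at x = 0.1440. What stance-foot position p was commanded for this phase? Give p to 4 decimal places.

p = 0.1393

ωT = 3.6022·0.338 = 1.217544; cosh(ωT) = 1.837417, sinh(ωT) = 1.541461
x(T) = p + (x₀−p)·cosh(ωT) + (ẋ₀/ω)·sinh(ωT) ⇒ p·(1 − cosh) = x(T) − x₀·cosh − (ẋ₀/ω)·sinh
numerator   = 0.1440 − (0.0411)·1.837417 − (0.4327/3.6022)·1.541461 = -0.116680
denominator = 1 − 1.837417 = -0.837417
p = -0.116680 / -0.837417 = 0.1393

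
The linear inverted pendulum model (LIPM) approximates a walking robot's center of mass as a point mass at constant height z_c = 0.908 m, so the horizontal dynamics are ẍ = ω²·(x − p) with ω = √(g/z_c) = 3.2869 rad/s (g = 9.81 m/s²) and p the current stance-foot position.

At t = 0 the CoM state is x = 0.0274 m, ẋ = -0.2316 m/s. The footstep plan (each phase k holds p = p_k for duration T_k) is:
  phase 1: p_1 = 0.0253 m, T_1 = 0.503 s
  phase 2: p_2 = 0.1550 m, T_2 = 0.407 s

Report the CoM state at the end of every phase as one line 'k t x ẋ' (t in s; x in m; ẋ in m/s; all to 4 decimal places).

phase 1: p=0.0253, T=0.503, ωT=1.653311, cosh=2.707831, sinh=2.516416; start (x,ẋ)=(0.027400, -0.231600) → end (x,ẋ)=(-0.146324, -0.609764)
phase 2: p=0.1550, T=0.407, ωT=1.337768, cosh=2.036480, sinh=1.774050; start (x,ẋ)=(-0.146324, -0.609764) → end (x,ẋ)=(-0.787751, -2.998831)

1 0.5030 -0.1463 -0.6098
2 0.9100 -0.7878 -2.9988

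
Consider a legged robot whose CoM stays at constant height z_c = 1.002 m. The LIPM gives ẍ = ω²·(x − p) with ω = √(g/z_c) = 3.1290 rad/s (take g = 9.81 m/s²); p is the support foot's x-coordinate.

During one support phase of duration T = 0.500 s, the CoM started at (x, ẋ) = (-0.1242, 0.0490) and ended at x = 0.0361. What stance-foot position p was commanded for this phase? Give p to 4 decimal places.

ωT = 3.1290·0.500 = 1.564500; cosh(ωT) = 2.494738, sinh(ωT) = 2.285546
x(T) = p + (x₀−p)·cosh(ωT) + (ẋ₀/ω)·sinh(ωT) ⇒ p·(1 − cosh) = x(T) − x₀·cosh − (ẋ₀/ω)·sinh
numerator   = 0.0361 − (-0.1242)·2.494738 − (0.0490/3.1290)·2.285546 = 0.310155
denominator = 1 − 2.494738 = -1.494738
p = 0.310155 / -1.494738 = -0.2075

p = -0.2075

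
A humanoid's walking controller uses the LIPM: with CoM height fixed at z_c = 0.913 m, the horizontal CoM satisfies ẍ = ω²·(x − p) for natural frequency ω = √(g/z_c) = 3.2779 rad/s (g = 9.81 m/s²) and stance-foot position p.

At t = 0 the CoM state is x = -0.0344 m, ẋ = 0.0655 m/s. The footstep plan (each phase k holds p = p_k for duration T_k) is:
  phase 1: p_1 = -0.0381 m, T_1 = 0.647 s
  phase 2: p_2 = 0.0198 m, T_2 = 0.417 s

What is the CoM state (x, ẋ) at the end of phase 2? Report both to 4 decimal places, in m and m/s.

phase 1: p=-0.0381, T=0.647, ωT=2.120801, cosh=4.228876, sinh=4.108940; start (x,ẋ)=(-0.034400, 0.065500) → end (x,ẋ)=(0.059653, 0.326826)
phase 2: p=0.0198, T=0.417, ωT=1.366884, cosh=2.089004, sinh=1.834104; start (x,ẋ)=(0.059653, 0.326826) → end (x,ẋ)=(0.285924, 0.922336)

x = 0.2859, ẋ = 0.9223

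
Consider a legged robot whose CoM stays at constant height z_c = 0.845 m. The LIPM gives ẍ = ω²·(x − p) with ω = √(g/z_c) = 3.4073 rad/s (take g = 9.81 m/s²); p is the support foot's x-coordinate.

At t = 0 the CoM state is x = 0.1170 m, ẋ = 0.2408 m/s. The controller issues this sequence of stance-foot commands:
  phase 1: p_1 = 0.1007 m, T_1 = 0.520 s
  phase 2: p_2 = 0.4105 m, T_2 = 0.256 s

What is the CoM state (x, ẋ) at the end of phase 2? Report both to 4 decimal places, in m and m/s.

phase 1: p=0.1007, T=0.520, ωT=1.771796, cosh=3.025717, sinh=2.855690; start (x,ẋ)=(0.117000, 0.240800) → end (x,ẋ)=(0.351836, 0.887195)
phase 2: p=0.4105, T=0.256, ωT=0.872269, cosh=1.405167, sinh=0.987165; start (x,ẋ)=(0.351836, 0.887195) → end (x,ẋ)=(0.585106, 1.049336)

x = 0.5851, ẋ = 1.0493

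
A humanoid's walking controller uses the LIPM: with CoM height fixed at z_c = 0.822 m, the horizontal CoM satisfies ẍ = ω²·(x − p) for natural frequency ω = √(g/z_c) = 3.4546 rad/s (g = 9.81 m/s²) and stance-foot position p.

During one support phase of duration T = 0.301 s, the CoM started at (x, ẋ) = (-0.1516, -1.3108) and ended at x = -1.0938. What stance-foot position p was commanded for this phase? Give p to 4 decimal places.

p = 0.6479

ωT = 3.4546·0.301 = 1.039835; cosh(ωT) = 1.591131, sinh(ωT) = 1.237618
x(T) = p + (x₀−p)·cosh(ωT) + (ẋ₀/ω)·sinh(ωT) ⇒ p·(1 − cosh) = x(T) − x₀·cosh − (ẋ₀/ω)·sinh
numerator   = -1.0938 − (-0.1516)·1.591131 − (-1.3108/3.4546)·1.237618 = -0.382988
denominator = 1 − 1.591131 = -0.591131
p = -0.382988 / -0.591131 = 0.6479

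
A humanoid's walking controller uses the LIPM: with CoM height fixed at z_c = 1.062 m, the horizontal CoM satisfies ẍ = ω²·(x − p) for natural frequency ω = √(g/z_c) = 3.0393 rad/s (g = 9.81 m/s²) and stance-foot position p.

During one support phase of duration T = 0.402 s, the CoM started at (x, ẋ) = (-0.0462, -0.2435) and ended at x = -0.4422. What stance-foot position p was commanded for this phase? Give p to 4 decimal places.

p = 0.2759

ωT = 3.0393·0.402 = 1.221799; cosh(ωT) = 1.843993, sinh(ωT) = 1.549293
x(T) = p + (x₀−p)·cosh(ωT) + (ẋ₀/ω)·sinh(ωT) ⇒ p·(1 − cosh) = x(T) − x₀·cosh − (ẋ₀/ω)·sinh
numerator   = -0.4422 − (-0.0462)·1.843993 − (-0.2435/3.0393)·1.549293 = -0.232883
denominator = 1 − 1.843993 = -0.843993
p = -0.232883 / -0.843993 = 0.2759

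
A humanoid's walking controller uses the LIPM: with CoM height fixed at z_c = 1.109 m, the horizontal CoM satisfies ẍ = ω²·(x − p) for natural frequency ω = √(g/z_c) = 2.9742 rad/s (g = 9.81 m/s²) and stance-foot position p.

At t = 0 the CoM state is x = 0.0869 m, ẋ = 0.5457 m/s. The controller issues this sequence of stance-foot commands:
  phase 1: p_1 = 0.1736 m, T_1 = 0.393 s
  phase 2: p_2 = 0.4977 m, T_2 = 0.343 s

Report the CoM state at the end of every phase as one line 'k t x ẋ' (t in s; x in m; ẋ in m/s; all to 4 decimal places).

1 0.3930 0.2874 0.5880
2 0.7360 0.4066 0.1667

phase 1: p=0.1736, T=0.393, ωT=1.168861, cosh=1.764522, sinh=1.453801; start (x,ẋ)=(0.086900, 0.545700) → end (x,ẋ)=(0.287356, 0.588018)
phase 2: p=0.4977, T=0.343, ωT=1.020151, cosh=1.567077, sinh=1.206536; start (x,ẋ)=(0.287356, 0.588018) → end (x,ẋ)=(0.406615, 0.166655)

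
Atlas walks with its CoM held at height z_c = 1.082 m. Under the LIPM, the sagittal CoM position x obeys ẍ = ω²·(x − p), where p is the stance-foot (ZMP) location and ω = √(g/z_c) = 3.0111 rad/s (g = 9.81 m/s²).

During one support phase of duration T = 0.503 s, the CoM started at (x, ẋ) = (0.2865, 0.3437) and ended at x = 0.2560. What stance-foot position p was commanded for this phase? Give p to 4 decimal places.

ωT = 3.0111·0.503 = 1.514583; cosh(ωT) = 2.383713, sinh(ωT) = 2.163813
x(T) = p + (x₀−p)·cosh(ωT) + (ẋ₀/ω)·sinh(ωT) ⇒ p·(1 − cosh) = x(T) − x₀·cosh − (ẋ₀/ω)·sinh
numerator   = 0.2560 − (0.2865)·2.383713 − (0.3437/3.0111)·2.163813 = -0.673921
denominator = 1 − 2.383713 = -1.383713
p = -0.673921 / -1.383713 = 0.4870

p = 0.4870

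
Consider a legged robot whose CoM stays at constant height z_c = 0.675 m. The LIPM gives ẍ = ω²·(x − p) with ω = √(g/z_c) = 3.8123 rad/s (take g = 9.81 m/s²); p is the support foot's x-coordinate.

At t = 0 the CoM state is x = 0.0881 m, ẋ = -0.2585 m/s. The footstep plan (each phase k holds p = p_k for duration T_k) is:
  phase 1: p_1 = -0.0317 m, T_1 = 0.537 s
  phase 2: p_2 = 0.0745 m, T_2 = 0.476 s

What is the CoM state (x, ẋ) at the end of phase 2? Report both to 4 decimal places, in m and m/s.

x = 0.9781, ẋ = 3.4956

phase 1: p=-0.0317, T=0.537, ωT=2.047205, cosh=3.937658, sinh=3.808563; start (x,ẋ)=(0.088100, -0.258500) → end (x,ẋ)=(0.181785, 0.721538)
phase 2: p=0.0745, T=0.476, ωT=1.814655, cosh=3.150925, sinh=2.988031; start (x,ẋ)=(0.181785, 0.721538) → end (x,ẋ)=(0.978078, 3.495622)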